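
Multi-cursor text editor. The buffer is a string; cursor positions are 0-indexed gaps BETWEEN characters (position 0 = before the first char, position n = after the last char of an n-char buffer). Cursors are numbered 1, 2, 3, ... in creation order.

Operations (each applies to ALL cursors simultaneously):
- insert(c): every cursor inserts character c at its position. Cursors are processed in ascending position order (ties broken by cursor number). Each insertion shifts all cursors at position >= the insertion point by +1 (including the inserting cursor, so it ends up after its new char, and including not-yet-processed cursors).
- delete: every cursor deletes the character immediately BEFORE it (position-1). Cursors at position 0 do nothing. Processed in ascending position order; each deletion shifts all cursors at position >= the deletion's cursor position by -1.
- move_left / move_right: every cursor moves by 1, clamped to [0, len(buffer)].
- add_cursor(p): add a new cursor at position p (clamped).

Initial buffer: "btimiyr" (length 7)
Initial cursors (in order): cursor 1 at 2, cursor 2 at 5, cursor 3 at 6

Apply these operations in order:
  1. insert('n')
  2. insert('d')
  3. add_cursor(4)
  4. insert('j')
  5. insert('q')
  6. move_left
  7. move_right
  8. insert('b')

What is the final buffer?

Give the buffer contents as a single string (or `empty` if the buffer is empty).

Answer: btndjjqqbbimindjqbyndjqbr

Derivation:
After op 1 (insert('n')): buffer="btniminynr" (len 10), cursors c1@3 c2@7 c3@9, authorship ..1...2.3.
After op 2 (insert('d')): buffer="btndimindyndr" (len 13), cursors c1@4 c2@9 c3@12, authorship ..11...22.33.
After op 3 (add_cursor(4)): buffer="btndimindyndr" (len 13), cursors c1@4 c4@4 c2@9 c3@12, authorship ..11...22.33.
After op 4 (insert('j')): buffer="btndjjimindjyndjr" (len 17), cursors c1@6 c4@6 c2@12 c3@16, authorship ..1114...222.333.
After op 5 (insert('q')): buffer="btndjjqqimindjqyndjqr" (len 21), cursors c1@8 c4@8 c2@15 c3@20, authorship ..111414...2222.3333.
After op 6 (move_left): buffer="btndjjqqimindjqyndjqr" (len 21), cursors c1@7 c4@7 c2@14 c3@19, authorship ..111414...2222.3333.
After op 7 (move_right): buffer="btndjjqqimindjqyndjqr" (len 21), cursors c1@8 c4@8 c2@15 c3@20, authorship ..111414...2222.3333.
After op 8 (insert('b')): buffer="btndjjqqbbimindjqbyndjqbr" (len 25), cursors c1@10 c4@10 c2@18 c3@24, authorship ..11141414...22222.33333.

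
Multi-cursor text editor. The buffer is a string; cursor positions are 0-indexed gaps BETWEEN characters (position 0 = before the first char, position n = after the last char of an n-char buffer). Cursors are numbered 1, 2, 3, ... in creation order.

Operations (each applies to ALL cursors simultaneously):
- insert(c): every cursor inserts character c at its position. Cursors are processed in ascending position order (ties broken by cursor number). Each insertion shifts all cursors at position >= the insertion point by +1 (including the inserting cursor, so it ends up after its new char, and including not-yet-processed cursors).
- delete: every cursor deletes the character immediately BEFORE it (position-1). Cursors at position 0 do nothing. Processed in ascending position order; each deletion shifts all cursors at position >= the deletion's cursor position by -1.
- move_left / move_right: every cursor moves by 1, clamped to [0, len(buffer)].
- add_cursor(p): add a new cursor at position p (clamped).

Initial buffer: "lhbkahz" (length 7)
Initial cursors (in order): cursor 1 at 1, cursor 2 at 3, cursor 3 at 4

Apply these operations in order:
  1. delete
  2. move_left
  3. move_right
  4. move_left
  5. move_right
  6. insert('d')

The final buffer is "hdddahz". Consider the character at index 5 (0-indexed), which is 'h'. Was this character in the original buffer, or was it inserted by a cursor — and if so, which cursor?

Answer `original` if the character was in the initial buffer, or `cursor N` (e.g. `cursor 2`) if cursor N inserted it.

After op 1 (delete): buffer="hahz" (len 4), cursors c1@0 c2@1 c3@1, authorship ....
After op 2 (move_left): buffer="hahz" (len 4), cursors c1@0 c2@0 c3@0, authorship ....
After op 3 (move_right): buffer="hahz" (len 4), cursors c1@1 c2@1 c3@1, authorship ....
After op 4 (move_left): buffer="hahz" (len 4), cursors c1@0 c2@0 c3@0, authorship ....
After op 5 (move_right): buffer="hahz" (len 4), cursors c1@1 c2@1 c3@1, authorship ....
After op 6 (insert('d')): buffer="hdddahz" (len 7), cursors c1@4 c2@4 c3@4, authorship .123...
Authorship (.=original, N=cursor N): . 1 2 3 . . .
Index 5: author = original

Answer: original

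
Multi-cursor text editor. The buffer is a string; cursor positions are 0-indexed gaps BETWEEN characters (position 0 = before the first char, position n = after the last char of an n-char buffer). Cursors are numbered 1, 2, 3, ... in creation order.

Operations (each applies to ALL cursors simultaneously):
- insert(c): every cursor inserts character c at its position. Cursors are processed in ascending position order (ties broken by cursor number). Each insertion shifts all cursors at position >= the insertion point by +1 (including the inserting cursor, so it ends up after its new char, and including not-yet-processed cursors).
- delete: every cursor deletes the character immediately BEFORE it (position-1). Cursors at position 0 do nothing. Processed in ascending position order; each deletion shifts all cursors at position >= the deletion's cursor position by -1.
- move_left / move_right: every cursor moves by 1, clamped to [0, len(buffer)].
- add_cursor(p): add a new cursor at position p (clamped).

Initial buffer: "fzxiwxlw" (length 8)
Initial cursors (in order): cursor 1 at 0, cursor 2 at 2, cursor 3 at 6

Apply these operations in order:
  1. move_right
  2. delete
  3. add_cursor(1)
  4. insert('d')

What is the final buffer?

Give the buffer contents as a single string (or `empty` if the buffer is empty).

After op 1 (move_right): buffer="fzxiwxlw" (len 8), cursors c1@1 c2@3 c3@7, authorship ........
After op 2 (delete): buffer="ziwxw" (len 5), cursors c1@0 c2@1 c3@4, authorship .....
After op 3 (add_cursor(1)): buffer="ziwxw" (len 5), cursors c1@0 c2@1 c4@1 c3@4, authorship .....
After op 4 (insert('d')): buffer="dzddiwxdw" (len 9), cursors c1@1 c2@4 c4@4 c3@8, authorship 1.24...3.

Answer: dzddiwxdw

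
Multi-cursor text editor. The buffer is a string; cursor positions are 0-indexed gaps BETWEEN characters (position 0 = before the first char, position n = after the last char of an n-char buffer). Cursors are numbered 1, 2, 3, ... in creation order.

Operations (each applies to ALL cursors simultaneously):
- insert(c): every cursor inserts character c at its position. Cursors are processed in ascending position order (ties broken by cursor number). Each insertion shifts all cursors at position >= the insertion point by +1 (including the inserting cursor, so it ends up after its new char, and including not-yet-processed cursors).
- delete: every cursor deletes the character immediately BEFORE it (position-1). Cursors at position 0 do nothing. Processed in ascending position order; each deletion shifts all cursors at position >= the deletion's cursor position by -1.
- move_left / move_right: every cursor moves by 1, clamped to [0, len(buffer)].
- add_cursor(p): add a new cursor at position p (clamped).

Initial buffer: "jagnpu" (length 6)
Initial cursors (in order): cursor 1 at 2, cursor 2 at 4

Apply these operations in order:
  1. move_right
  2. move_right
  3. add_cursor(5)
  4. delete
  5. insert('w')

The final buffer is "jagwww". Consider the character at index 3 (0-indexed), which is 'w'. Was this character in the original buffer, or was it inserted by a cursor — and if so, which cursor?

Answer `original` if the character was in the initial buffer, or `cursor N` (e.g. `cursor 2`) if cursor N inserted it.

Answer: cursor 1

Derivation:
After op 1 (move_right): buffer="jagnpu" (len 6), cursors c1@3 c2@5, authorship ......
After op 2 (move_right): buffer="jagnpu" (len 6), cursors c1@4 c2@6, authorship ......
After op 3 (add_cursor(5)): buffer="jagnpu" (len 6), cursors c1@4 c3@5 c2@6, authorship ......
After op 4 (delete): buffer="jag" (len 3), cursors c1@3 c2@3 c3@3, authorship ...
After op 5 (insert('w')): buffer="jagwww" (len 6), cursors c1@6 c2@6 c3@6, authorship ...123
Authorship (.=original, N=cursor N): . . . 1 2 3
Index 3: author = 1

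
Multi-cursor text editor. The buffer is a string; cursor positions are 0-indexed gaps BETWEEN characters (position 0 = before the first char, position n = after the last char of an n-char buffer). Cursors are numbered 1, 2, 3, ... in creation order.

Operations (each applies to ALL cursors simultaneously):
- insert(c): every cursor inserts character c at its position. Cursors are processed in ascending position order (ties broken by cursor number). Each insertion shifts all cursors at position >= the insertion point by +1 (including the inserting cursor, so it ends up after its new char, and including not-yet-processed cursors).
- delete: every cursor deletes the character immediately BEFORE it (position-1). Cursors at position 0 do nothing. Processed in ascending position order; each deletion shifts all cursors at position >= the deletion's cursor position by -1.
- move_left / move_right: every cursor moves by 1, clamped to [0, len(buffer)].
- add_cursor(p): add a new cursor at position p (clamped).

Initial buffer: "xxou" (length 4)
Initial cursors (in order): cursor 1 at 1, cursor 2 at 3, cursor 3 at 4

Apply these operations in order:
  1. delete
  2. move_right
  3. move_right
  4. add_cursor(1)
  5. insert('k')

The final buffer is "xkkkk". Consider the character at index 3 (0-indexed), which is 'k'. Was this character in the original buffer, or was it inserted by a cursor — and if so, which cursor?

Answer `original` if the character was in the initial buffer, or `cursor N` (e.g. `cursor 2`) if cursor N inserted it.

After op 1 (delete): buffer="x" (len 1), cursors c1@0 c2@1 c3@1, authorship .
After op 2 (move_right): buffer="x" (len 1), cursors c1@1 c2@1 c3@1, authorship .
After op 3 (move_right): buffer="x" (len 1), cursors c1@1 c2@1 c3@1, authorship .
After op 4 (add_cursor(1)): buffer="x" (len 1), cursors c1@1 c2@1 c3@1 c4@1, authorship .
After op 5 (insert('k')): buffer="xkkkk" (len 5), cursors c1@5 c2@5 c3@5 c4@5, authorship .1234
Authorship (.=original, N=cursor N): . 1 2 3 4
Index 3: author = 3

Answer: cursor 3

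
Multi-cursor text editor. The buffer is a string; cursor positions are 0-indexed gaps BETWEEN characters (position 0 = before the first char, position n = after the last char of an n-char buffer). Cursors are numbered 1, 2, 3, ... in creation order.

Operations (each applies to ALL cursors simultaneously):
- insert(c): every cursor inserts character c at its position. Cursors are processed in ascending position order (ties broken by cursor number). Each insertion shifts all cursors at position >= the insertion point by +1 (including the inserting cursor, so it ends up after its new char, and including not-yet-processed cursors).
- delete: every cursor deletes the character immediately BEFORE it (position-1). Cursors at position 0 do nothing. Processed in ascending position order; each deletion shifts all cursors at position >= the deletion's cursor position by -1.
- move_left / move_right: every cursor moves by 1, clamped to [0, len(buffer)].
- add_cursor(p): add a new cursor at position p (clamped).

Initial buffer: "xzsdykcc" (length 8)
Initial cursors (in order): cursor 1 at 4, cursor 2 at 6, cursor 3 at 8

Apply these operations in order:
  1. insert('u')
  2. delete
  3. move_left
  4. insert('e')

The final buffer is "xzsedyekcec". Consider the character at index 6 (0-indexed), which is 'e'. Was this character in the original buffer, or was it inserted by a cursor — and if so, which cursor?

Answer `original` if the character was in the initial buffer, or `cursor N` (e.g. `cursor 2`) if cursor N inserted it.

Answer: cursor 2

Derivation:
After op 1 (insert('u')): buffer="xzsduykuccu" (len 11), cursors c1@5 c2@8 c3@11, authorship ....1..2..3
After op 2 (delete): buffer="xzsdykcc" (len 8), cursors c1@4 c2@6 c3@8, authorship ........
After op 3 (move_left): buffer="xzsdykcc" (len 8), cursors c1@3 c2@5 c3@7, authorship ........
After op 4 (insert('e')): buffer="xzsedyekcec" (len 11), cursors c1@4 c2@7 c3@10, authorship ...1..2..3.
Authorship (.=original, N=cursor N): . . . 1 . . 2 . . 3 .
Index 6: author = 2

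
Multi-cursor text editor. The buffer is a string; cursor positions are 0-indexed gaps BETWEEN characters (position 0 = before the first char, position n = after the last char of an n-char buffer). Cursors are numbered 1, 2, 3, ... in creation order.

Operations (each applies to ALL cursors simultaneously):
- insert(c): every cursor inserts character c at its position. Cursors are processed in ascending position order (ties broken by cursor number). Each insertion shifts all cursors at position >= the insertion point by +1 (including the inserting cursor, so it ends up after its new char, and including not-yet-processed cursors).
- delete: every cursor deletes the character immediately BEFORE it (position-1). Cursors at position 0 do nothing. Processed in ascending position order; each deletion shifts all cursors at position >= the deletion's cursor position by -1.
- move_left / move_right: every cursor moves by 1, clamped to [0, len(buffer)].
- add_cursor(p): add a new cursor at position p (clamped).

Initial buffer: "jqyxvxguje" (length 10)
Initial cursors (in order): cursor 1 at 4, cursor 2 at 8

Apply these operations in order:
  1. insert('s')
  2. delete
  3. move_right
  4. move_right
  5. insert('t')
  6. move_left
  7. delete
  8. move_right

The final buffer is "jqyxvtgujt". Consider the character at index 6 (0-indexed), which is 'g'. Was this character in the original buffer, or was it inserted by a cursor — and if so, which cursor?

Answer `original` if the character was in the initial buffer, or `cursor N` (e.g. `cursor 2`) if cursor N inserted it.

Answer: original

Derivation:
After op 1 (insert('s')): buffer="jqyxsvxgusje" (len 12), cursors c1@5 c2@10, authorship ....1....2..
After op 2 (delete): buffer="jqyxvxguje" (len 10), cursors c1@4 c2@8, authorship ..........
After op 3 (move_right): buffer="jqyxvxguje" (len 10), cursors c1@5 c2@9, authorship ..........
After op 4 (move_right): buffer="jqyxvxguje" (len 10), cursors c1@6 c2@10, authorship ..........
After op 5 (insert('t')): buffer="jqyxvxtgujet" (len 12), cursors c1@7 c2@12, authorship ......1....2
After op 6 (move_left): buffer="jqyxvxtgujet" (len 12), cursors c1@6 c2@11, authorship ......1....2
After op 7 (delete): buffer="jqyxvtgujt" (len 10), cursors c1@5 c2@9, authorship .....1...2
After op 8 (move_right): buffer="jqyxvtgujt" (len 10), cursors c1@6 c2@10, authorship .....1...2
Authorship (.=original, N=cursor N): . . . . . 1 . . . 2
Index 6: author = original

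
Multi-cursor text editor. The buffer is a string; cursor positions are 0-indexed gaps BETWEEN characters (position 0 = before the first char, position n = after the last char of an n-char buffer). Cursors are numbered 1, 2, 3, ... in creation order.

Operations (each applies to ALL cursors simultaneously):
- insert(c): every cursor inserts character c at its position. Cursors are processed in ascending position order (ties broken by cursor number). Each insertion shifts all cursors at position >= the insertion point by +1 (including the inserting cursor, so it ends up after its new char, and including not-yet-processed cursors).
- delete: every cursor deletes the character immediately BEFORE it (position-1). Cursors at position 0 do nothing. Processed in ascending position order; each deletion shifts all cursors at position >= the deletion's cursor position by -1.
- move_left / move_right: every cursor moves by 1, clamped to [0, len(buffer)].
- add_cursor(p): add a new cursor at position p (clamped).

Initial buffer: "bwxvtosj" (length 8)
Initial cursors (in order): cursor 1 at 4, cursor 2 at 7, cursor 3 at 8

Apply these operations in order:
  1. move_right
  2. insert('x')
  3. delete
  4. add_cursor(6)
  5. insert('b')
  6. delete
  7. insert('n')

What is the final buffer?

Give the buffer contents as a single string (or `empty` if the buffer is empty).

After op 1 (move_right): buffer="bwxvtosj" (len 8), cursors c1@5 c2@8 c3@8, authorship ........
After op 2 (insert('x')): buffer="bwxvtxosjxx" (len 11), cursors c1@6 c2@11 c3@11, authorship .....1...23
After op 3 (delete): buffer="bwxvtosj" (len 8), cursors c1@5 c2@8 c3@8, authorship ........
After op 4 (add_cursor(6)): buffer="bwxvtosj" (len 8), cursors c1@5 c4@6 c2@8 c3@8, authorship ........
After op 5 (insert('b')): buffer="bwxvtbobsjbb" (len 12), cursors c1@6 c4@8 c2@12 c3@12, authorship .....1.4..23
After op 6 (delete): buffer="bwxvtosj" (len 8), cursors c1@5 c4@6 c2@8 c3@8, authorship ........
After op 7 (insert('n')): buffer="bwxvtnonsjnn" (len 12), cursors c1@6 c4@8 c2@12 c3@12, authorship .....1.4..23

Answer: bwxvtnonsjnn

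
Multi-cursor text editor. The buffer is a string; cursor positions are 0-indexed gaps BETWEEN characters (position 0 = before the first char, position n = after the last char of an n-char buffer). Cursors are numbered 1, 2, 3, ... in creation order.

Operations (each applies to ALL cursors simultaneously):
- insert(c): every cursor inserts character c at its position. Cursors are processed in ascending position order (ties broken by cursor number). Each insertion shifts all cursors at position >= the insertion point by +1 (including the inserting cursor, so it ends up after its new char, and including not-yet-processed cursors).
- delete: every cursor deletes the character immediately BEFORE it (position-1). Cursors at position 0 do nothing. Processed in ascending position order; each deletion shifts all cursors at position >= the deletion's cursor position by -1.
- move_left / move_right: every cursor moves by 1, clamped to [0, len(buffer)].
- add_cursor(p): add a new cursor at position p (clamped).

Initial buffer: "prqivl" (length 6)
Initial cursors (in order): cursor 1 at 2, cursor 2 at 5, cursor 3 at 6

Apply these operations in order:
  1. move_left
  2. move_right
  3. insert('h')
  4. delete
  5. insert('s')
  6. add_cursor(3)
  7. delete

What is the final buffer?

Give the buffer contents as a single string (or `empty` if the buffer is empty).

Answer: pqivl

Derivation:
After op 1 (move_left): buffer="prqivl" (len 6), cursors c1@1 c2@4 c3@5, authorship ......
After op 2 (move_right): buffer="prqivl" (len 6), cursors c1@2 c2@5 c3@6, authorship ......
After op 3 (insert('h')): buffer="prhqivhlh" (len 9), cursors c1@3 c2@7 c3@9, authorship ..1...2.3
After op 4 (delete): buffer="prqivl" (len 6), cursors c1@2 c2@5 c3@6, authorship ......
After op 5 (insert('s')): buffer="prsqivsls" (len 9), cursors c1@3 c2@7 c3@9, authorship ..1...2.3
After op 6 (add_cursor(3)): buffer="prsqivsls" (len 9), cursors c1@3 c4@3 c2@7 c3@9, authorship ..1...2.3
After op 7 (delete): buffer="pqivl" (len 5), cursors c1@1 c4@1 c2@4 c3@5, authorship .....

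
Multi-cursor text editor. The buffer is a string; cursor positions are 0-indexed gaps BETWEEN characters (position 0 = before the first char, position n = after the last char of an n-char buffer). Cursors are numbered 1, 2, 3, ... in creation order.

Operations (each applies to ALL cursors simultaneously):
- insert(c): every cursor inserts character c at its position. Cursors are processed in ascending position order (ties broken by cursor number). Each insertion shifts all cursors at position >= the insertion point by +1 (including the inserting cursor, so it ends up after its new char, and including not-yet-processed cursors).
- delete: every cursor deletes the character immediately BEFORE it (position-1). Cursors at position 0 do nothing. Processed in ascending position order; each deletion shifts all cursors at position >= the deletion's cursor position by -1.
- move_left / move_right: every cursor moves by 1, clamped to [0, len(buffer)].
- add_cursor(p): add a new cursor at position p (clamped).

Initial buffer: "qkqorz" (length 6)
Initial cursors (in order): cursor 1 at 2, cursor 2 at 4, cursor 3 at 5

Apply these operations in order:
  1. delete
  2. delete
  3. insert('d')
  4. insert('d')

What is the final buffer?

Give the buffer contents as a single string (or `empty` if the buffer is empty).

After op 1 (delete): buffer="qqz" (len 3), cursors c1@1 c2@2 c3@2, authorship ...
After op 2 (delete): buffer="z" (len 1), cursors c1@0 c2@0 c3@0, authorship .
After op 3 (insert('d')): buffer="dddz" (len 4), cursors c1@3 c2@3 c3@3, authorship 123.
After op 4 (insert('d')): buffer="ddddddz" (len 7), cursors c1@6 c2@6 c3@6, authorship 123123.

Answer: ddddddz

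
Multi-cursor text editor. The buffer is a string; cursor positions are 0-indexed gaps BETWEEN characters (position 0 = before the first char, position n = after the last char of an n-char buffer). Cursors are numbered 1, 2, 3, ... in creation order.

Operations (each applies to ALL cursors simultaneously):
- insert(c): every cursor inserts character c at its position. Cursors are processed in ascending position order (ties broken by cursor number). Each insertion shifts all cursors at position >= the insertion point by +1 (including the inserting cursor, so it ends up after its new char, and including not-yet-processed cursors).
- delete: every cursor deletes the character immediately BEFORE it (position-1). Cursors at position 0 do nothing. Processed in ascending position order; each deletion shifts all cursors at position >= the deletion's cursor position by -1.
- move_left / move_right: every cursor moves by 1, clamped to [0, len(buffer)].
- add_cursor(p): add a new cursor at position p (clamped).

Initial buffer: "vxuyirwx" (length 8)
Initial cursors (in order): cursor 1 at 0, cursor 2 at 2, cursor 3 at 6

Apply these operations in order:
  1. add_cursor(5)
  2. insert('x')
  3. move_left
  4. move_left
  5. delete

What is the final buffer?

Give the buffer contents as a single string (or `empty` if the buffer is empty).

Answer: xxxuirxwx

Derivation:
After op 1 (add_cursor(5)): buffer="vxuyirwx" (len 8), cursors c1@0 c2@2 c4@5 c3@6, authorship ........
After op 2 (insert('x')): buffer="xvxxuyixrxwx" (len 12), cursors c1@1 c2@4 c4@8 c3@10, authorship 1..2...4.3..
After op 3 (move_left): buffer="xvxxuyixrxwx" (len 12), cursors c1@0 c2@3 c4@7 c3@9, authorship 1..2...4.3..
After op 4 (move_left): buffer="xvxxuyixrxwx" (len 12), cursors c1@0 c2@2 c4@6 c3@8, authorship 1..2...4.3..
After op 5 (delete): buffer="xxxuirxwx" (len 9), cursors c1@0 c2@1 c4@4 c3@5, authorship 1.2...3..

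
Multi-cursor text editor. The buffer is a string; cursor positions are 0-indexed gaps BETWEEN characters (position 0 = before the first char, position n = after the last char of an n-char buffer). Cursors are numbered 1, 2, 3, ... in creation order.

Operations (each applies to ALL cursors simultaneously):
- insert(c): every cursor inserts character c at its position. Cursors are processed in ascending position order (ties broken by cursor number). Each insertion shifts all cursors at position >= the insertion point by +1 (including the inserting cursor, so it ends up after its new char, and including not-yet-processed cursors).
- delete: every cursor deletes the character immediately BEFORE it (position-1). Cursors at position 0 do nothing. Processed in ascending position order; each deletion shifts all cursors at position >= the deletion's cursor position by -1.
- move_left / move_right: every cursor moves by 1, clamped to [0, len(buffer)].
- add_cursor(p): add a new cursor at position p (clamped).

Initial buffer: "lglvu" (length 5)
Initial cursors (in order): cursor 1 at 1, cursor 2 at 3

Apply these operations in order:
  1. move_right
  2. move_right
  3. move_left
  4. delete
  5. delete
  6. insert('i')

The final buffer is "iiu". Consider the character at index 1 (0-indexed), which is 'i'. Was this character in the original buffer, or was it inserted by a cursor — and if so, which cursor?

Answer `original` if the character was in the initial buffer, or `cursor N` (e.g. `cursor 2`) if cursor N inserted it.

Answer: cursor 2

Derivation:
After op 1 (move_right): buffer="lglvu" (len 5), cursors c1@2 c2@4, authorship .....
After op 2 (move_right): buffer="lglvu" (len 5), cursors c1@3 c2@5, authorship .....
After op 3 (move_left): buffer="lglvu" (len 5), cursors c1@2 c2@4, authorship .....
After op 4 (delete): buffer="llu" (len 3), cursors c1@1 c2@2, authorship ...
After op 5 (delete): buffer="u" (len 1), cursors c1@0 c2@0, authorship .
After op 6 (insert('i')): buffer="iiu" (len 3), cursors c1@2 c2@2, authorship 12.
Authorship (.=original, N=cursor N): 1 2 .
Index 1: author = 2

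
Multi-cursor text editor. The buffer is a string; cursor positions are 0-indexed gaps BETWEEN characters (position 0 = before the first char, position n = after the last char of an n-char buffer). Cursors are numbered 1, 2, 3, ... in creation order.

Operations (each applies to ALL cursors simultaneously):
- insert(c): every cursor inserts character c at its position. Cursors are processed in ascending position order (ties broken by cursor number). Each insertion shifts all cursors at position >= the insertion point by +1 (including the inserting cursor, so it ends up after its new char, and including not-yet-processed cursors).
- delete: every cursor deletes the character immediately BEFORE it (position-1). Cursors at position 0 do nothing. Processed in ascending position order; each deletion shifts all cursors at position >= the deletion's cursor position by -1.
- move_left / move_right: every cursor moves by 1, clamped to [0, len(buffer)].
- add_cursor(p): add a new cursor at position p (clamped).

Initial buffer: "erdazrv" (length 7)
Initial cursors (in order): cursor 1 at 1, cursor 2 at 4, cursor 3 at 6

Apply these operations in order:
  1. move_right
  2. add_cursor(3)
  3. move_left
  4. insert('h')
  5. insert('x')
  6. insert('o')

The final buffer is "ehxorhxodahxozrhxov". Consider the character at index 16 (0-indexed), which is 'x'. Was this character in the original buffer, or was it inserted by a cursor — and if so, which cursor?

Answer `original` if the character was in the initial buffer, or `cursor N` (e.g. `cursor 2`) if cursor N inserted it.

Answer: cursor 3

Derivation:
After op 1 (move_right): buffer="erdazrv" (len 7), cursors c1@2 c2@5 c3@7, authorship .......
After op 2 (add_cursor(3)): buffer="erdazrv" (len 7), cursors c1@2 c4@3 c2@5 c3@7, authorship .......
After op 3 (move_left): buffer="erdazrv" (len 7), cursors c1@1 c4@2 c2@4 c3@6, authorship .......
After op 4 (insert('h')): buffer="ehrhdahzrhv" (len 11), cursors c1@2 c4@4 c2@7 c3@10, authorship .1.4..2..3.
After op 5 (insert('x')): buffer="ehxrhxdahxzrhxv" (len 15), cursors c1@3 c4@6 c2@10 c3@14, authorship .11.44..22..33.
After op 6 (insert('o')): buffer="ehxorhxodahxozrhxov" (len 19), cursors c1@4 c4@8 c2@13 c3@18, authorship .111.444..222..333.
Authorship (.=original, N=cursor N): . 1 1 1 . 4 4 4 . . 2 2 2 . . 3 3 3 .
Index 16: author = 3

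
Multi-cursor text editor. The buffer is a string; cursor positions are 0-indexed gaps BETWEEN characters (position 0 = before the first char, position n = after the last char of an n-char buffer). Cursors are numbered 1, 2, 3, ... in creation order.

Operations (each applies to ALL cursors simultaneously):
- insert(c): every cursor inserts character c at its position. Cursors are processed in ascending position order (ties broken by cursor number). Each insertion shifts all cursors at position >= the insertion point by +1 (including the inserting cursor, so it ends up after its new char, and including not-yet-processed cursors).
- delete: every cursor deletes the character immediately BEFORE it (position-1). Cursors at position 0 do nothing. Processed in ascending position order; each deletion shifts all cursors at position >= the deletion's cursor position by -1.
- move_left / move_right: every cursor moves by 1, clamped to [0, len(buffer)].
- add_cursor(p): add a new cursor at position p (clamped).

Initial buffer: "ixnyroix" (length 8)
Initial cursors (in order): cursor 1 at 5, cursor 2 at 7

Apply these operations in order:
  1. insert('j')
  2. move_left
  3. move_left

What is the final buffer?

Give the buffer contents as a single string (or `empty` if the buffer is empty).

Answer: ixnyrjoijx

Derivation:
After op 1 (insert('j')): buffer="ixnyrjoijx" (len 10), cursors c1@6 c2@9, authorship .....1..2.
After op 2 (move_left): buffer="ixnyrjoijx" (len 10), cursors c1@5 c2@8, authorship .....1..2.
After op 3 (move_left): buffer="ixnyrjoijx" (len 10), cursors c1@4 c2@7, authorship .....1..2.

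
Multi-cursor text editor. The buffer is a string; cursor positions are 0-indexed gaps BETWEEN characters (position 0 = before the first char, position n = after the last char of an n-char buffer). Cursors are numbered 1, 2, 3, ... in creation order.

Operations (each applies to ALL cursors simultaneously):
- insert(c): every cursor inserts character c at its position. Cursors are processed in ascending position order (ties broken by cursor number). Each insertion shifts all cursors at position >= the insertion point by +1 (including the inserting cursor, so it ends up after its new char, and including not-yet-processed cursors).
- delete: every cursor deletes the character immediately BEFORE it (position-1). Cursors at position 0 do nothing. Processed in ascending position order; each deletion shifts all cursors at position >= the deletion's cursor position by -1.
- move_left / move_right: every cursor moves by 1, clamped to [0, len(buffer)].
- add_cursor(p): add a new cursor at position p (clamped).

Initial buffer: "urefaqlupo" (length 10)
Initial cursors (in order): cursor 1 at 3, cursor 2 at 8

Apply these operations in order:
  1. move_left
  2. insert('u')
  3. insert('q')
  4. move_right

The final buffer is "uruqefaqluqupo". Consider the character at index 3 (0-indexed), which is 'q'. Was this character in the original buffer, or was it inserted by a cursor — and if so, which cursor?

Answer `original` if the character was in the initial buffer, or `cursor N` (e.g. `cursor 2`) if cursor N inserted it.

Answer: cursor 1

Derivation:
After op 1 (move_left): buffer="urefaqlupo" (len 10), cursors c1@2 c2@7, authorship ..........
After op 2 (insert('u')): buffer="uruefaqluupo" (len 12), cursors c1@3 c2@9, authorship ..1.....2...
After op 3 (insert('q')): buffer="uruqefaqluqupo" (len 14), cursors c1@4 c2@11, authorship ..11.....22...
After op 4 (move_right): buffer="uruqefaqluqupo" (len 14), cursors c1@5 c2@12, authorship ..11.....22...
Authorship (.=original, N=cursor N): . . 1 1 . . . . . 2 2 . . .
Index 3: author = 1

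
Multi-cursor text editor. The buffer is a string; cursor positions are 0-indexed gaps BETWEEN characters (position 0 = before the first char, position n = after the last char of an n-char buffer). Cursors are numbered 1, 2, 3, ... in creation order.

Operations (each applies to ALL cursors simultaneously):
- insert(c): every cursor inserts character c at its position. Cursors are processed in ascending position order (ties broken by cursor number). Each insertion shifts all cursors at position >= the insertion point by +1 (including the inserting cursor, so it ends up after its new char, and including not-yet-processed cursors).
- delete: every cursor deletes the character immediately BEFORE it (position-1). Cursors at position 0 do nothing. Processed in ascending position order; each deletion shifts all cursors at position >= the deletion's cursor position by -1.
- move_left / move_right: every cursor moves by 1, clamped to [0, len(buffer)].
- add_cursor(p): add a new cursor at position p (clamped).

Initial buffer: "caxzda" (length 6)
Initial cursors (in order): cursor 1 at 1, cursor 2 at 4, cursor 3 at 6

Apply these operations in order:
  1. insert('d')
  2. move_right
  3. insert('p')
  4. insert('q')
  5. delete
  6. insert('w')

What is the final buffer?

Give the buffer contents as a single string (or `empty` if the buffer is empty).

After op 1 (insert('d')): buffer="cdaxzddad" (len 9), cursors c1@2 c2@6 c3@9, authorship .1...2..3
After op 2 (move_right): buffer="cdaxzddad" (len 9), cursors c1@3 c2@7 c3@9, authorship .1...2..3
After op 3 (insert('p')): buffer="cdapxzddpadp" (len 12), cursors c1@4 c2@9 c3@12, authorship .1.1..2.2.33
After op 4 (insert('q')): buffer="cdapqxzddpqadpq" (len 15), cursors c1@5 c2@11 c3@15, authorship .1.11..2.22.333
After op 5 (delete): buffer="cdapxzddpadp" (len 12), cursors c1@4 c2@9 c3@12, authorship .1.1..2.2.33
After op 6 (insert('w')): buffer="cdapwxzddpwadpw" (len 15), cursors c1@5 c2@11 c3@15, authorship .1.11..2.22.333

Answer: cdapwxzddpwadpw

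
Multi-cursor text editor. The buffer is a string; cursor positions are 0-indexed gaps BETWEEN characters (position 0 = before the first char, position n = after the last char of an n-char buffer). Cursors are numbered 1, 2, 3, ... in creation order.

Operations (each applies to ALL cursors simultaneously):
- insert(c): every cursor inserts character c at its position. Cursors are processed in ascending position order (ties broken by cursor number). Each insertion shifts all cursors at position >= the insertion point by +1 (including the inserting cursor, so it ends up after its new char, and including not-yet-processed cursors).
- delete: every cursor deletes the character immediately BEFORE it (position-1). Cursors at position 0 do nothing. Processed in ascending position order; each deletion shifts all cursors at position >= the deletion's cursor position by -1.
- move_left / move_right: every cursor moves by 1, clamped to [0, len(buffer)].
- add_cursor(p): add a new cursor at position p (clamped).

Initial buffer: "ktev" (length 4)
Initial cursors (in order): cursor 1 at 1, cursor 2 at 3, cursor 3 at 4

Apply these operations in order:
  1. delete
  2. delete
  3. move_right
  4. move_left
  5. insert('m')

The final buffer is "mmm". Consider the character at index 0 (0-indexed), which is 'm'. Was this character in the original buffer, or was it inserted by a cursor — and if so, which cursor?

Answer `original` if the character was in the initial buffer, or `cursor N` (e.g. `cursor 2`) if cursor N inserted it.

After op 1 (delete): buffer="t" (len 1), cursors c1@0 c2@1 c3@1, authorship .
After op 2 (delete): buffer="" (len 0), cursors c1@0 c2@0 c3@0, authorship 
After op 3 (move_right): buffer="" (len 0), cursors c1@0 c2@0 c3@0, authorship 
After op 4 (move_left): buffer="" (len 0), cursors c1@0 c2@0 c3@0, authorship 
After op 5 (insert('m')): buffer="mmm" (len 3), cursors c1@3 c2@3 c3@3, authorship 123
Authorship (.=original, N=cursor N): 1 2 3
Index 0: author = 1

Answer: cursor 1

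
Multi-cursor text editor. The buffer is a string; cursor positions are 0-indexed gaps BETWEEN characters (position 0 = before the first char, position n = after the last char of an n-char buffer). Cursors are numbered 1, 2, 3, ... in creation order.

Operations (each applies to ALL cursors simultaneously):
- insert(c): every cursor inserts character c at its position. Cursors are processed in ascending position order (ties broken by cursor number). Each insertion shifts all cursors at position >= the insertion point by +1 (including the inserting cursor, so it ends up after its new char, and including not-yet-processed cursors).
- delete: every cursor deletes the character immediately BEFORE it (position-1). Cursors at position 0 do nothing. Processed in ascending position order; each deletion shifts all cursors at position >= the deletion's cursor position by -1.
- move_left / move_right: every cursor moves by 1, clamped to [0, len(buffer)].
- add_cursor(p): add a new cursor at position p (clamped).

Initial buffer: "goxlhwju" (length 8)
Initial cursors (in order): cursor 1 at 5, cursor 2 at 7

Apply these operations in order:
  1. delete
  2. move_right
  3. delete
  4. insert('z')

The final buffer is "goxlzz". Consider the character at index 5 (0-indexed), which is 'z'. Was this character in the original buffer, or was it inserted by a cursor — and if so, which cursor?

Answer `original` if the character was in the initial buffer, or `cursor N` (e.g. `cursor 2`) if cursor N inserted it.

After op 1 (delete): buffer="goxlwu" (len 6), cursors c1@4 c2@5, authorship ......
After op 2 (move_right): buffer="goxlwu" (len 6), cursors c1@5 c2@6, authorship ......
After op 3 (delete): buffer="goxl" (len 4), cursors c1@4 c2@4, authorship ....
After op 4 (insert('z')): buffer="goxlzz" (len 6), cursors c1@6 c2@6, authorship ....12
Authorship (.=original, N=cursor N): . . . . 1 2
Index 5: author = 2

Answer: cursor 2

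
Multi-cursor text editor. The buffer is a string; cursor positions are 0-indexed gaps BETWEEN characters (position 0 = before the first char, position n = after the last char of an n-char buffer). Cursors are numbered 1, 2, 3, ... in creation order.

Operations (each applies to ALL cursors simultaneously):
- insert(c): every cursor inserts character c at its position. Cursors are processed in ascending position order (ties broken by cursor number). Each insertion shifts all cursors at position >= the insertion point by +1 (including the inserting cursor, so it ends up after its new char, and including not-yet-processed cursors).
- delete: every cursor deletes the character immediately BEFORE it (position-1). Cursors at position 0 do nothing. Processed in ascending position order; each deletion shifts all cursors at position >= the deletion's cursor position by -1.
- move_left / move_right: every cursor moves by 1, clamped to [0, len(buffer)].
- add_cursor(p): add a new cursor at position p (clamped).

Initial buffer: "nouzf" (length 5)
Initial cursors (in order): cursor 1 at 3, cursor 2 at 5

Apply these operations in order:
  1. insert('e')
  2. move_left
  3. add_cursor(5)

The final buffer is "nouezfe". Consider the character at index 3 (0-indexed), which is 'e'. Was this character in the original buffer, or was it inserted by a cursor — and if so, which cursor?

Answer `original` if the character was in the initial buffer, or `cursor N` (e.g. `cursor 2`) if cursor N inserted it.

After op 1 (insert('e')): buffer="nouezfe" (len 7), cursors c1@4 c2@7, authorship ...1..2
After op 2 (move_left): buffer="nouezfe" (len 7), cursors c1@3 c2@6, authorship ...1..2
After op 3 (add_cursor(5)): buffer="nouezfe" (len 7), cursors c1@3 c3@5 c2@6, authorship ...1..2
Authorship (.=original, N=cursor N): . . . 1 . . 2
Index 3: author = 1

Answer: cursor 1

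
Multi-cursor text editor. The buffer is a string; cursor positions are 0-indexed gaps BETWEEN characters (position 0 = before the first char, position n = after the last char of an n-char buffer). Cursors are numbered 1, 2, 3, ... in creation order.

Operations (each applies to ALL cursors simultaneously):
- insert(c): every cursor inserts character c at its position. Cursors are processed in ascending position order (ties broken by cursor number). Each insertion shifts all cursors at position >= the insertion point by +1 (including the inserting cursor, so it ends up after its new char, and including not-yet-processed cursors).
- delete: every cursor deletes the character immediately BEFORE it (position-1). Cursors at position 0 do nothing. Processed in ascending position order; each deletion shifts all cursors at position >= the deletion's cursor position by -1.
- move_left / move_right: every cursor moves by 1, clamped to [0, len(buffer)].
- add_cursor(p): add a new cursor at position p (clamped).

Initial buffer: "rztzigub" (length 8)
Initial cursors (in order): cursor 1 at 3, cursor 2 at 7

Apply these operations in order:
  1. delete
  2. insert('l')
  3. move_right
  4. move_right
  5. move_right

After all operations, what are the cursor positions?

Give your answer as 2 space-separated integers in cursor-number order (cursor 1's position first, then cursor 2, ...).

After op 1 (delete): buffer="rzzigb" (len 6), cursors c1@2 c2@5, authorship ......
After op 2 (insert('l')): buffer="rzlziglb" (len 8), cursors c1@3 c2@7, authorship ..1...2.
After op 3 (move_right): buffer="rzlziglb" (len 8), cursors c1@4 c2@8, authorship ..1...2.
After op 4 (move_right): buffer="rzlziglb" (len 8), cursors c1@5 c2@8, authorship ..1...2.
After op 5 (move_right): buffer="rzlziglb" (len 8), cursors c1@6 c2@8, authorship ..1...2.

Answer: 6 8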